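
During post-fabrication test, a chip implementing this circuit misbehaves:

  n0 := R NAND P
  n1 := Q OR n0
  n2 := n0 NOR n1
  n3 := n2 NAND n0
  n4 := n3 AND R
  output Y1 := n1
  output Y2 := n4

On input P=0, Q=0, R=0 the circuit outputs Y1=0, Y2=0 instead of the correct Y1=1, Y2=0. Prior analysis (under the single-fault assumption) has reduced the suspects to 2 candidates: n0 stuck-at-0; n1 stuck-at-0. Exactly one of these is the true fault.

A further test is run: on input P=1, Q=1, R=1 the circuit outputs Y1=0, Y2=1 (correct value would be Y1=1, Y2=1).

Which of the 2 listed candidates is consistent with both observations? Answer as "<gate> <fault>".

Evaluate each candidate on input P=1, Q=1, R=1:
  n0 stuck-at-0: n0=0 [stuck-at-0], n1=1, n2=0, n3=1, n4=1 → Y1=1, Y2=1 — eliminated
  n1 stuck-at-0: n0=0, n1=0 [stuck-at-0], n2=1, n3=1, n4=1 → Y1=0, Y2=1 — matches
Only n1 stuck-at-0 reproduces the observed Y1=0, Y2=1.

n1 stuck-at-0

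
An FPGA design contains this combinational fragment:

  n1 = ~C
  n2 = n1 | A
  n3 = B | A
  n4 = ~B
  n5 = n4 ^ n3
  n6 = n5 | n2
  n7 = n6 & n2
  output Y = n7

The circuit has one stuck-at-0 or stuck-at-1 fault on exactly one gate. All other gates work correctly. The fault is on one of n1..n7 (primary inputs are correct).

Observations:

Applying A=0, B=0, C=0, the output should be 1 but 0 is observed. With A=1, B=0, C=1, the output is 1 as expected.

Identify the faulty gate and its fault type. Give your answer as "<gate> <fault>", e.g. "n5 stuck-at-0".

n1 stuck-at-0

Fault-free values for test 1 (A=0, B=0, C=0): n1=1, n2=1, n3=0, n4=1, n5=1, n6=1, n7=1, giving Y=1. Observed 0.
Test 1: faults giving observed 0 are {n1 stuck-at-0, n2 stuck-at-0, n6 stuck-at-0, n7 stuck-at-0}.
Test 2 (A=1, B=0, C=1): fault-free n1=0, n2=1, n3=1, n4=1, n5=0, n6=1, n7=1 → 1; observed 1. Eliminates n2 stuck-at-0, n6 stuck-at-0, n7 stuck-at-0.
Only n1 stuck-at-0 is consistent with every test.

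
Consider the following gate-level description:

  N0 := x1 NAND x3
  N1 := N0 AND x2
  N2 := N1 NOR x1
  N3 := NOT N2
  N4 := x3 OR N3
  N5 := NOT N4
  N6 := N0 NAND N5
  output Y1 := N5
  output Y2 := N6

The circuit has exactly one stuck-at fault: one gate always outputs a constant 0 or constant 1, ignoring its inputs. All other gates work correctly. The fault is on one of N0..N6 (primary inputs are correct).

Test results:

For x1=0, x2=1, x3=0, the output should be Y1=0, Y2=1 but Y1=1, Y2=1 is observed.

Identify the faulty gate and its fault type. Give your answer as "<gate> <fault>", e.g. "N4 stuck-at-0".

N0 stuck-at-0

Fault-free values for test 1 (x1=0, x2=1, x3=0): N0=1, N1=1, N2=0, N3=1, N4=1, N5=0, N6=1, giving Y1=0, Y2=1. Observed Y1=1, Y2=1.
Test 1: faults giving observed Y1=1, Y2=1 are {N0 stuck-at-0}.
Only N0 stuck-at-0 is consistent with every test.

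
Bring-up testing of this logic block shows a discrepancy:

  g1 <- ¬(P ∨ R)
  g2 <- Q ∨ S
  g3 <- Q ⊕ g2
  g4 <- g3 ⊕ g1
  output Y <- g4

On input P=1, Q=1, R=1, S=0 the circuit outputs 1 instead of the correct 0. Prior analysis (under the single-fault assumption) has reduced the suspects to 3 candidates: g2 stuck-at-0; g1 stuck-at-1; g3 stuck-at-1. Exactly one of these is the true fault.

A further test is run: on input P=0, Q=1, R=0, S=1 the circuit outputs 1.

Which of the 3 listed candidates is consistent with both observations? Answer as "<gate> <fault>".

g1 stuck-at-1

Evaluate each candidate on input P=0, Q=1, R=0, S=1:
  g2 stuck-at-0: g1=1, g2=0 [stuck-at-0], g3=1, g4=0 → 0 — eliminated
  g1 stuck-at-1: g1=1 [stuck-at-1], g2=1, g3=0, g4=1 → 1 — matches
  g3 stuck-at-1: g1=1, g2=1, g3=1 [stuck-at-1], g4=0 → 0 — eliminated
Only g1 stuck-at-1 reproduces the observed 1.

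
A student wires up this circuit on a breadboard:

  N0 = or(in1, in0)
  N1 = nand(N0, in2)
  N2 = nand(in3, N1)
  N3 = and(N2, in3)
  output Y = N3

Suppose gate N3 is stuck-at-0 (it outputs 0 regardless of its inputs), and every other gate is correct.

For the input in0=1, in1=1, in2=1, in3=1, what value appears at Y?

0

Propagate with N3 forced: N0=1, N1=0, N2=1, N3=0 [stuck-at-0].
So Y = 0. (Without the fault it would be 1.)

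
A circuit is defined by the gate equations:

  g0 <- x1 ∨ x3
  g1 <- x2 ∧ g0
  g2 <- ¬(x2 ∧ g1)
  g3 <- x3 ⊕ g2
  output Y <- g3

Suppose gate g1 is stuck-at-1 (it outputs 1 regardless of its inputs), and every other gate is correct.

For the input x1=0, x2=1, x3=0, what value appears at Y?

0

Propagate with g1 forced: g0=0, g1=1 [stuck-at-1], g2=0, g3=0.
So Y = 0. (Without the fault it would be 1.)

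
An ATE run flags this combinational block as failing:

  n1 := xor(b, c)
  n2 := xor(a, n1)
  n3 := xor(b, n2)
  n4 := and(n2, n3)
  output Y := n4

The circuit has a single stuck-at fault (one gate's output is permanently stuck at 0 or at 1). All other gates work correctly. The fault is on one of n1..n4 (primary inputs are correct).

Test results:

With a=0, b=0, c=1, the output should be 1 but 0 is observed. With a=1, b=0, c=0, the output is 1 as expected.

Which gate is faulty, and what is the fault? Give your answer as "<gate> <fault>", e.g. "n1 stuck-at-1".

n1 stuck-at-0

Fault-free values for test 1 (a=0, b=0, c=1): n1=1, n2=1, n3=1, n4=1, giving Y=1. Observed 0.
Test 1: faults giving observed 0 are {n1 stuck-at-0, n2 stuck-at-0, n3 stuck-at-0, n4 stuck-at-0}.
Test 2 (a=1, b=0, c=0): fault-free n1=0, n2=1, n3=1, n4=1 → 1; observed 1. Eliminates n2 stuck-at-0, n3 stuck-at-0, n4 stuck-at-0.
Only n1 stuck-at-0 is consistent with every test.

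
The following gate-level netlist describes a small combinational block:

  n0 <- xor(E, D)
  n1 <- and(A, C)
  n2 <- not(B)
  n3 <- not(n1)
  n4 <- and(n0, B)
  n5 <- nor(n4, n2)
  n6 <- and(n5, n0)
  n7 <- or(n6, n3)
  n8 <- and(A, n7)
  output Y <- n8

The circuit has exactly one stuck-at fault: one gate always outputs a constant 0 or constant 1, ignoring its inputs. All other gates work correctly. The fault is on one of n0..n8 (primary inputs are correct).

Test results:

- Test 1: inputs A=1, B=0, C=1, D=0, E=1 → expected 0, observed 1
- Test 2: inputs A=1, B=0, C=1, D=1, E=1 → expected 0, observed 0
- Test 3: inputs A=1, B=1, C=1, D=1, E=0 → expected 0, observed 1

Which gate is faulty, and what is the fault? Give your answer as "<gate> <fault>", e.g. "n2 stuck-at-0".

Fault-free values for test 1 (A=1, B=0, C=1, D=0, E=1): n0=1, n1=1, n2=1, n3=0, n4=0, n5=0, n6=0, n7=0, n8=0, giving Y=0. Observed 1.
Test 1: faults giving observed 1 are {n1 stuck-at-0, n2 stuck-at-0, n3 stuck-at-1, n5 stuck-at-1, n6 stuck-at-1, n7 stuck-at-1, n8 stuck-at-1}.
Test 2 (A=1, B=0, C=1, D=1, E=1): fault-free n0=0, n1=1, n2=1, n3=0, n4=0, n5=0, n6=0, n7=0, n8=0 → 0; observed 0. Eliminates n1 stuck-at-0, n3 stuck-at-1, n6 stuck-at-1, n7 stuck-at-1, n8 stuck-at-1.
Test 3 (A=1, B=1, C=1, D=1, E=0): fault-free n0=1, n1=1, n2=0, n3=0, n4=1, n5=0, n6=0, n7=0, n8=0 → 0; observed 1. Eliminates n2 stuck-at-0.
Only n5 stuck-at-1 is consistent with every test.

n5 stuck-at-1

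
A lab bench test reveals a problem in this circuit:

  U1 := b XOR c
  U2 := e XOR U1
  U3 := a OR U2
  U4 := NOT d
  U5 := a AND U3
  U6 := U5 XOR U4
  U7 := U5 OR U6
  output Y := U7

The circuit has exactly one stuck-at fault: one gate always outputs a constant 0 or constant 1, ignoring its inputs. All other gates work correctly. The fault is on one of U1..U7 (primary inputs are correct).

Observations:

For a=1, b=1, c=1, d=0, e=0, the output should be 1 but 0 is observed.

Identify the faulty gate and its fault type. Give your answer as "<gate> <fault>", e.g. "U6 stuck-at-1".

U7 stuck-at-0

Fault-free values for test 1 (a=1, b=1, c=1, d=0, e=0): U1=0, U2=0, U3=1, U4=1, U5=1, U6=0, U7=1, giving Y=1. Observed 0.
Test 1: faults giving observed 0 are {U7 stuck-at-0}.
Only U7 stuck-at-0 is consistent with every test.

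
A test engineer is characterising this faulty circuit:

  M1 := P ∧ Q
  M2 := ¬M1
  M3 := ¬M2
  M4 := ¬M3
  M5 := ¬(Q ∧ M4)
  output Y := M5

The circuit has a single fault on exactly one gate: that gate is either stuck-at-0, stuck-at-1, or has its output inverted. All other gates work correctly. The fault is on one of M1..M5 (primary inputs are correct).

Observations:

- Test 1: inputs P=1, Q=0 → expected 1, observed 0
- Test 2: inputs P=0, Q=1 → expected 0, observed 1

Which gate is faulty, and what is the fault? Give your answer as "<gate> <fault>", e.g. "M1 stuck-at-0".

Fault-free values for test 1 (P=1, Q=0): M1=0, M2=1, M3=0, M4=1, M5=1, giving Y=1. Observed 0.
Test 1: faults giving observed 0 are {M5 stuck-at-0, M5 inverted output}.
Test 2 (P=0, Q=1): fault-free M1=0, M2=1, M3=0, M4=1, M5=0 → 0; observed 1. Eliminates M5 stuck-at-0.
Only M5 inverted output is consistent with every test.

M5 inverted output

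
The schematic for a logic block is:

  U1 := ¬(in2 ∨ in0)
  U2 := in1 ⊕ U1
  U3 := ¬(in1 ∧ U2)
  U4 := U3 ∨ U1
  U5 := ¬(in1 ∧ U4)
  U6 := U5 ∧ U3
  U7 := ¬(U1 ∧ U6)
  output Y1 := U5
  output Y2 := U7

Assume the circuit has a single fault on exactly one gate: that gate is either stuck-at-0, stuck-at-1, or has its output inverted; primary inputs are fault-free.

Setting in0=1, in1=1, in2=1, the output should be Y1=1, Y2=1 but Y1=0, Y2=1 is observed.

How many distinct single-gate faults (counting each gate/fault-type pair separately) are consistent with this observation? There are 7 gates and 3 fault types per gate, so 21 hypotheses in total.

10

Fault-free: U1=0, U2=1, U3=0, U4=0, U5=1, U6=0, U7=1 → Y1=1, Y2=1. Observed Y1=0, Y2=1.
  U1: stuck-at-1, inverted output ✓; others ✗
  U2: stuck-at-0, inverted output ✓; others ✗
  U3: stuck-at-1, inverted output ✓; others ✗
  U4: stuck-at-1, inverted output ✓; others ✗
  U5: stuck-at-0, inverted output ✓; others ✗
  U6: none of the 3 fault types match ✗
  U7: none of the 3 fault types match ✗
Consistent faults: {U1 stuck-at-1, U1 inverted output, U2 stuck-at-0, U2 inverted output, U3 stuck-at-1, U3 inverted output, U4 stuck-at-1, U4 inverted output, U5 stuck-at-0, U5 inverted output} — 10 in all.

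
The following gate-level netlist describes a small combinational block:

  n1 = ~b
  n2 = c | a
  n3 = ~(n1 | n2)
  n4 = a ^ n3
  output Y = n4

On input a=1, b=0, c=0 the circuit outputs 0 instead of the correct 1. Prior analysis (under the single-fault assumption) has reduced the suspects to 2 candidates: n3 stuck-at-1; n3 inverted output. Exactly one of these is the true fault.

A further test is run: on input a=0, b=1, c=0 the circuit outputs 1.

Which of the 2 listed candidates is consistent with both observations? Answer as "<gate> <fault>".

Evaluate each candidate on input a=0, b=1, c=0:
  n3 stuck-at-1: n1=0, n2=0, n3=1 [stuck-at-1], n4=1 → 1 — matches
  n3 inverted output: n1=0, n2=0, n3=0 [inverted output], n4=0 → 0 — eliminated
Only n3 stuck-at-1 reproduces the observed 1.

n3 stuck-at-1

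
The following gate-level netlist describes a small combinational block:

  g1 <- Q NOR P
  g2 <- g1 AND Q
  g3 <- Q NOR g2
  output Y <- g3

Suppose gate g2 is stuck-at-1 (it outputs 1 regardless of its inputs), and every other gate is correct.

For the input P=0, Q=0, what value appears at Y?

Propagate with g2 forced: g1=1, g2=1 [stuck-at-1], g3=0.
So Y = 0. (Without the fault it would be 1.)

0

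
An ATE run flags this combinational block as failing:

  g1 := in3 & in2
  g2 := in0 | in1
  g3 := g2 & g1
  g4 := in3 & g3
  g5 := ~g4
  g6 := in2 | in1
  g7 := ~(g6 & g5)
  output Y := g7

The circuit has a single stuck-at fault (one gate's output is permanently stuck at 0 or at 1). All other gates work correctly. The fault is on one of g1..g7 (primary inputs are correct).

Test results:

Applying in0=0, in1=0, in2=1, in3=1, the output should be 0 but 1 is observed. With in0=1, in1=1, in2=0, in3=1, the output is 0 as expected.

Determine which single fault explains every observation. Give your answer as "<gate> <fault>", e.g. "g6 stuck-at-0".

Fault-free values for test 1 (in0=0, in1=0, in2=1, in3=1): g1=1, g2=0, g3=0, g4=0, g5=1, g6=1, g7=0, giving Y=0. Observed 1.
Test 1: faults giving observed 1 are {g2 stuck-at-1, g3 stuck-at-1, g4 stuck-at-1, g5 stuck-at-0, g6 stuck-at-0, g7 stuck-at-1}.
Test 2 (in0=1, in1=1, in2=0, in3=1): fault-free g1=0, g2=1, g3=0, g4=0, g5=1, g6=1, g7=0 → 0; observed 0. Eliminates g3 stuck-at-1, g4 stuck-at-1, g5 stuck-at-0, g6 stuck-at-0, g7 stuck-at-1.
Only g2 stuck-at-1 is consistent with every test.

g2 stuck-at-1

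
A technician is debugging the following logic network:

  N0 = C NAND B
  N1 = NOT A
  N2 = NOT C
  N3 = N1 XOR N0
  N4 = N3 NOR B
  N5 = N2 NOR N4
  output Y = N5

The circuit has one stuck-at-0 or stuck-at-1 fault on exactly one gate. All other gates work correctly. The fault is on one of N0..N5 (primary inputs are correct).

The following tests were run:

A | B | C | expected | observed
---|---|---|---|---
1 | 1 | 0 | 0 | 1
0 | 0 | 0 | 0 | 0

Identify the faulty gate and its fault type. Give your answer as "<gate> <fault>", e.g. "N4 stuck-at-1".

Fault-free values for test 1 (A=1, B=1, C=0): N0=1, N1=0, N2=1, N3=1, N4=0, N5=0, giving Y=0. Observed 1.
Test 1: faults giving observed 1 are {N2 stuck-at-0, N5 stuck-at-1}.
Test 2 (A=0, B=0, C=0): fault-free N0=1, N1=1, N2=1, N3=0, N4=1, N5=0 → 0; observed 0. Eliminates N5 stuck-at-1.
Only N2 stuck-at-0 is consistent with every test.

N2 stuck-at-0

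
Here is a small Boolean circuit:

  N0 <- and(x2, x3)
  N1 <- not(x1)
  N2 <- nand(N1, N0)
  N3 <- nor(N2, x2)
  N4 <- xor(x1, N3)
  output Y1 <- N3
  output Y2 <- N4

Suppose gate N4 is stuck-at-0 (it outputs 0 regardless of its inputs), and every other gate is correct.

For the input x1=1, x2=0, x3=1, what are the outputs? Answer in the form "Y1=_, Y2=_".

Y1=0, Y2=0

Propagate with N4 forced: N0=0, N1=0, N2=1, N3=0, N4=0 [stuck-at-0].
So the outputs are Y1=0, Y2=0. (Without the fault they would be Y1=0, Y2=1.)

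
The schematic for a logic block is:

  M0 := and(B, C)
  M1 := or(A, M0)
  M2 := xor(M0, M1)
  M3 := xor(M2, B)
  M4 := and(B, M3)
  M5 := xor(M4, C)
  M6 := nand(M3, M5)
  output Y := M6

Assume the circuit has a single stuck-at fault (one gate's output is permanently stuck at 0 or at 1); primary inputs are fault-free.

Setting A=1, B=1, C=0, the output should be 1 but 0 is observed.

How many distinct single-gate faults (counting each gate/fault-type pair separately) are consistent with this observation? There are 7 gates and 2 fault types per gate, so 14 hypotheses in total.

5

Fault-free: M0=0, M1=1, M2=1, M3=0, M4=0, M5=0, M6=1 → 1. Observed 0.
  M0 stuck-at-0: output 1 ✗
  M0 stuck-at-1: output 0 ✓
  M1 stuck-at-0: output 0 ✓
  M1 stuck-at-1: output 1 ✗
  M2 stuck-at-0: output 0 ✓
  M2 stuck-at-1: output 1 ✗
  M3 stuck-at-0: output 1 ✗
  M3 stuck-at-1: output 0 ✓
  M4 stuck-at-0: output 1 ✗
  M4 stuck-at-1: output 1 ✗
  M5 stuck-at-0: output 1 ✗
  M5 stuck-at-1: output 1 ✗
  M6 stuck-at-0: output 0 ✓
  M6 stuck-at-1: output 1 ✗
Consistent faults: {M0 stuck-at-1, M1 stuck-at-0, M2 stuck-at-0, M3 stuck-at-1, M6 stuck-at-0} — 5 in all.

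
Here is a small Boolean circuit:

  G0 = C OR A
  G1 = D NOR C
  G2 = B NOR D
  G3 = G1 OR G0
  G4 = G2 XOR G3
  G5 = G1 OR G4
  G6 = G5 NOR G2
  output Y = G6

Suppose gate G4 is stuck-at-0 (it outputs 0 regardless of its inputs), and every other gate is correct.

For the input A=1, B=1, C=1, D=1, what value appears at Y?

Propagate with G4 forced: G0=1, G1=0, G2=0, G3=1, G4=0 [stuck-at-0], G5=0, G6=1.
So Y = 1. (Without the fault it would be 0.)

1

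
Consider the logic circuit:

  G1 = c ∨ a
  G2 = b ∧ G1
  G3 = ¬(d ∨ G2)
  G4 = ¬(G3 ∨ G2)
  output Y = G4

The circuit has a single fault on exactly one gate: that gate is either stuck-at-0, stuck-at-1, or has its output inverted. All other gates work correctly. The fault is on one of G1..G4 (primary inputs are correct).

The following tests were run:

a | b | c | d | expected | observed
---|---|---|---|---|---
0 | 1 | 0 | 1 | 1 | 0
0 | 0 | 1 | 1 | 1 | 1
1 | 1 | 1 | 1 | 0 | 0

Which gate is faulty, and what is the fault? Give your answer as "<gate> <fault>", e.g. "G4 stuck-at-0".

Fault-free values for test 1 (a=0, b=1, c=0, d=1): G1=0, G2=0, G3=0, G4=1, giving Y=1. Observed 0.
Test 1: faults giving observed 0 are {G1 stuck-at-1, G1 inverted output, G2 stuck-at-1, G2 inverted output, G3 stuck-at-1, G3 inverted output, G4 stuck-at-0, G4 inverted output}.
Test 2 (a=0, b=0, c=1, d=1): fault-free G1=1, G2=0, G3=0, G4=1 → 1; observed 1. Eliminates G2 stuck-at-1, G2 inverted output, G3 stuck-at-1, G3 inverted output, G4 stuck-at-0, G4 inverted output.
Test 3 (a=1, b=1, c=1, d=1): fault-free G1=1, G2=1, G3=0, G4=0 → 0; observed 0. Eliminates G1 inverted output.
Only G1 stuck-at-1 is consistent with every test.

G1 stuck-at-1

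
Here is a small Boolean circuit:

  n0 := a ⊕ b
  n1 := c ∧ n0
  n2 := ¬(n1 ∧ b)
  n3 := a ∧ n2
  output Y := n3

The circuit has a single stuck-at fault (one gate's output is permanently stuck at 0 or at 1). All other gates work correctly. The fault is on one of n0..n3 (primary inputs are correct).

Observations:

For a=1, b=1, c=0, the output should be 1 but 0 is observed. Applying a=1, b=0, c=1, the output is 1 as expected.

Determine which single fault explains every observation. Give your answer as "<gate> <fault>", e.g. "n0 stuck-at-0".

Fault-free values for test 1 (a=1, b=1, c=0): n0=0, n1=0, n2=1, n3=1, giving Y=1. Observed 0.
Test 1: faults giving observed 0 are {n1 stuck-at-1, n2 stuck-at-0, n3 stuck-at-0}.
Test 2 (a=1, b=0, c=1): fault-free n0=1, n1=1, n2=1, n3=1 → 1; observed 1. Eliminates n2 stuck-at-0, n3 stuck-at-0.
Only n1 stuck-at-1 is consistent with every test.

n1 stuck-at-1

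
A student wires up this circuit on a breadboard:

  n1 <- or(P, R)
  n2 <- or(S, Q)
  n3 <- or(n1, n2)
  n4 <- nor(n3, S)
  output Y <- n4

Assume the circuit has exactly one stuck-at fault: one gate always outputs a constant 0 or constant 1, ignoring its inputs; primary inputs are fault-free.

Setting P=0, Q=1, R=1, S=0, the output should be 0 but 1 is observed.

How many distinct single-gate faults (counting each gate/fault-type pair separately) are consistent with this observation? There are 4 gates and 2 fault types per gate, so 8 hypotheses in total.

Fault-free: n1=1, n2=1, n3=1, n4=0 → 0. Observed 1.
  n1 stuck-at-0: output 0 ✗
  n1 stuck-at-1: output 0 ✗
  n2 stuck-at-0: output 0 ✗
  n2 stuck-at-1: output 0 ✗
  n3 stuck-at-0: output 1 ✓
  n3 stuck-at-1: output 0 ✗
  n4 stuck-at-0: output 0 ✗
  n4 stuck-at-1: output 1 ✓
Consistent faults: {n3 stuck-at-0, n4 stuck-at-1} — 2 in all.

2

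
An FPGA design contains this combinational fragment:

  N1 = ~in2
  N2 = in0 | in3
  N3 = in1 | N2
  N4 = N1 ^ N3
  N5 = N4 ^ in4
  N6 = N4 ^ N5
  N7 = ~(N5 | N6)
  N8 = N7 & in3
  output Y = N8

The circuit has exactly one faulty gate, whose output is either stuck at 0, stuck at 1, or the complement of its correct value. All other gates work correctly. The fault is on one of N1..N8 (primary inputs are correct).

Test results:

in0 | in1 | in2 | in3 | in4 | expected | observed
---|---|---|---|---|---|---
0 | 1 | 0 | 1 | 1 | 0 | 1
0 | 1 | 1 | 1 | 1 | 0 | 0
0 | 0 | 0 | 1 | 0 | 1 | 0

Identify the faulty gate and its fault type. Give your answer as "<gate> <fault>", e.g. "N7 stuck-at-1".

Fault-free values for test 1 (in0=0, in1=1, in2=0, in3=1, in4=1): N1=1, N2=1, N3=1, N4=0, N5=1, N6=1, N7=0, N8=0, giving Y=0. Observed 1.
Test 1: faults giving observed 1 are {N5 stuck-at-0, N5 inverted output, N7 stuck-at-1, N7 inverted output, N8 stuck-at-1, N8 inverted output}.
Test 2 (in0=0, in1=1, in2=1, in3=1, in4=1): fault-free N1=0, N2=1, N3=1, N4=1, N5=0, N6=1, N7=0, N8=0 → 0; observed 0. Eliminates N7 stuck-at-1, N7 inverted output, N8 stuck-at-1, N8 inverted output.
Test 3 (in0=0, in1=0, in2=0, in3=1, in4=0): fault-free N1=1, N2=1, N3=1, N4=0, N5=0, N6=0, N7=1, N8=1 → 1; observed 0. Eliminates N5 stuck-at-0.
Only N5 inverted output is consistent with every test.

N5 inverted output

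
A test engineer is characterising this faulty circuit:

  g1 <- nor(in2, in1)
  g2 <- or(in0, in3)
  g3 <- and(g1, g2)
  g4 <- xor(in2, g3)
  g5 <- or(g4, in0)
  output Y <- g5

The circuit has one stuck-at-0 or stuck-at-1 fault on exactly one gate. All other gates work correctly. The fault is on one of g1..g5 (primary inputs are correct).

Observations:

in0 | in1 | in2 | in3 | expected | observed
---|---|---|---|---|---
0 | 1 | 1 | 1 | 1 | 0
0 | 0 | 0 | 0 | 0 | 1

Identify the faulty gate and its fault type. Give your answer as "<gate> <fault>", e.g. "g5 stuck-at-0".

g3 stuck-at-1

Fault-free values for test 1 (in0=0, in1=1, in2=1, in3=1): g1=0, g2=1, g3=0, g4=1, g5=1, giving Y=1. Observed 0.
Test 1: faults giving observed 0 are {g1 stuck-at-1, g3 stuck-at-1, g4 stuck-at-0, g5 stuck-at-0}.
Test 2 (in0=0, in1=0, in2=0, in3=0): fault-free g1=1, g2=0, g3=0, g4=0, g5=0 → 0; observed 1. Eliminates g1 stuck-at-1, g4 stuck-at-0, g5 stuck-at-0.
Only g3 stuck-at-1 is consistent with every test.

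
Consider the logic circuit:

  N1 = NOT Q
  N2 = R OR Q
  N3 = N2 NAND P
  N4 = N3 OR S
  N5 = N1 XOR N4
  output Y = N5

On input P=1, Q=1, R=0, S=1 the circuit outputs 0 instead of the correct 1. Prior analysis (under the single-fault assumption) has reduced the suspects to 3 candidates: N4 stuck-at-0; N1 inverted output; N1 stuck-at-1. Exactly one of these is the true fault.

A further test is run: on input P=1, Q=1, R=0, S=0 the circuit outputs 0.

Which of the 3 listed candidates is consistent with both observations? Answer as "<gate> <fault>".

N4 stuck-at-0

Evaluate each candidate on input P=1, Q=1, R=0, S=0:
  N4 stuck-at-0: N1=0, N2=1, N3=0, N4=0 [stuck-at-0], N5=0 → 0 — matches
  N1 inverted output: N1=1 [inverted output], N2=1, N3=0, N4=0, N5=1 → 1 — eliminated
  N1 stuck-at-1: N1=1 [stuck-at-1], N2=1, N3=0, N4=0, N5=1 → 1 — eliminated
Only N4 stuck-at-0 reproduces the observed 0.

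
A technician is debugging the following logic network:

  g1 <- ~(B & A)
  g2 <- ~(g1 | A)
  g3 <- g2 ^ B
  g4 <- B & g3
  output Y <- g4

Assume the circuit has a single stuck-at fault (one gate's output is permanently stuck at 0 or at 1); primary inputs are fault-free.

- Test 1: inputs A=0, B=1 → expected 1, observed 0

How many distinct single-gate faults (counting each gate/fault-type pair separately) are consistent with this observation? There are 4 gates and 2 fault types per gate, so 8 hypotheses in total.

Fault-free: g1=1, g2=0, g3=1, g4=1 → 1. Observed 0.
  g1 stuck-at-0: output 0 ✓
  g1 stuck-at-1: output 1 ✗
  g2 stuck-at-0: output 1 ✗
  g2 stuck-at-1: output 0 ✓
  g3 stuck-at-0: output 0 ✓
  g3 stuck-at-1: output 1 ✗
  g4 stuck-at-0: output 0 ✓
  g4 stuck-at-1: output 1 ✗
Consistent faults: {g1 stuck-at-0, g2 stuck-at-1, g3 stuck-at-0, g4 stuck-at-0} — 4 in all.

4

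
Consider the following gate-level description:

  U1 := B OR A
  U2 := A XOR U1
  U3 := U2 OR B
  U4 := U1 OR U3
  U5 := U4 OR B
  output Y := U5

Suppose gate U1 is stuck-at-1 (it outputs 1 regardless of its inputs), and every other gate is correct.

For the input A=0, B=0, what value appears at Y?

1

Propagate with U1 forced: U1=1 [stuck-at-1], U2=1, U3=1, U4=1, U5=1.
So Y = 1. (Without the fault it would be 0.)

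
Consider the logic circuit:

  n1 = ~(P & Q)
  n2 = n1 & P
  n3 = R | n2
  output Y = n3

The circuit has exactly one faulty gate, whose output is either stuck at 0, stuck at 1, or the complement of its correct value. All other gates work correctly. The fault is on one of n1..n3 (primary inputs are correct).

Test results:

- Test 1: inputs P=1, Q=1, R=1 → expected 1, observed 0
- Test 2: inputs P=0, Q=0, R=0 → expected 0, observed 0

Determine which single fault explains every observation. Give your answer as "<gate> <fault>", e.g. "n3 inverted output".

n3 stuck-at-0

Fault-free values for test 1 (P=1, Q=1, R=1): n1=0, n2=0, n3=1, giving Y=1. Observed 0.
Test 1: faults giving observed 0 are {n3 stuck-at-0, n3 inverted output}.
Test 2 (P=0, Q=0, R=0): fault-free n1=1, n2=0, n3=0 → 0; observed 0. Eliminates n3 inverted output.
Only n3 stuck-at-0 is consistent with every test.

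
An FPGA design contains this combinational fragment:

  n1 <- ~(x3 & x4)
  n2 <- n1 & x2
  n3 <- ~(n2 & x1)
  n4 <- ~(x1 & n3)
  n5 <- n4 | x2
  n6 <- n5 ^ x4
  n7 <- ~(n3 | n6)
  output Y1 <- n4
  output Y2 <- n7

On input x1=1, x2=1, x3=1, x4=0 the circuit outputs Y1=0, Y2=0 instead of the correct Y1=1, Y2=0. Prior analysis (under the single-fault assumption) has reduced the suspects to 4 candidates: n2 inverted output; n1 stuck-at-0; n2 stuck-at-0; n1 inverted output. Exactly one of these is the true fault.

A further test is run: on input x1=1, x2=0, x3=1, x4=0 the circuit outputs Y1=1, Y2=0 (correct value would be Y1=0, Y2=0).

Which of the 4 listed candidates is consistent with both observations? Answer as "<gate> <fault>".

Evaluate each candidate on input x1=1, x2=0, x3=1, x4=0:
  n2 inverted output: n1=1, n2=1 [inverted output], n3=0, n4=1, n5=1, n6=1, n7=0 → Y1=1, Y2=0 — matches
  n1 stuck-at-0: n1=0 [stuck-at-0], n2=0, n3=1, n4=0, n5=0, n6=0, n7=0 → Y1=0, Y2=0 — eliminated
  n2 stuck-at-0: n1=1, n2=0 [stuck-at-0], n3=1, n4=0, n5=0, n6=0, n7=0 → Y1=0, Y2=0 — eliminated
  n1 inverted output: n1=0 [inverted output], n2=0, n3=1, n4=0, n5=0, n6=0, n7=0 → Y1=0, Y2=0 — eliminated
Only n2 inverted output reproduces the observed Y1=1, Y2=0.

n2 inverted output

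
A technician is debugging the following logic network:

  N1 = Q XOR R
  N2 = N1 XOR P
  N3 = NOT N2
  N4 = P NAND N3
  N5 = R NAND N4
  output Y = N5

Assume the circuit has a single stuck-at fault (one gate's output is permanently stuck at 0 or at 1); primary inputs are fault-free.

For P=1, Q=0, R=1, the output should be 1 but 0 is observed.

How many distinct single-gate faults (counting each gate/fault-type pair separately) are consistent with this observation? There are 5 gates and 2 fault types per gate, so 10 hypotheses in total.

Fault-free: N1=1, N2=0, N3=1, N4=0, N5=1 → 1. Observed 0.
  N1 stuck-at-0: output 0 ✓
  N1 stuck-at-1: output 1 ✗
  N2 stuck-at-0: output 1 ✗
  N2 stuck-at-1: output 0 ✓
  N3 stuck-at-0: output 0 ✓
  N3 stuck-at-1: output 1 ✗
  N4 stuck-at-0: output 1 ✗
  N4 stuck-at-1: output 0 ✓
  N5 stuck-at-0: output 0 ✓
  N5 stuck-at-1: output 1 ✗
Consistent faults: {N1 stuck-at-0, N2 stuck-at-1, N3 stuck-at-0, N4 stuck-at-1, N5 stuck-at-0} — 5 in all.

5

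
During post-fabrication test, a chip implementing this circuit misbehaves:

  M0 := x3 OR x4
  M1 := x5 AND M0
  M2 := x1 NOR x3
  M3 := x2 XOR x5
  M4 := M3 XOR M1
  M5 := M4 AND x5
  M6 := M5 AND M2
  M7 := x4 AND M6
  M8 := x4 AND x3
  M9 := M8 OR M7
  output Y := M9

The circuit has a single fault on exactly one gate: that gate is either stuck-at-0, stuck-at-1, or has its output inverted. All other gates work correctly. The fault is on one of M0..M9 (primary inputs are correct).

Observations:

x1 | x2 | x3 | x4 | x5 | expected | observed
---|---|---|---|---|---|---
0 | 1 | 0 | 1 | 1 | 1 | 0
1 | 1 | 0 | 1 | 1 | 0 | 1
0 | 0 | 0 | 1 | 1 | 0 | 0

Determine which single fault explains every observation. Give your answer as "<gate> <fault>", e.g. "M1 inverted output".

M2 inverted output

Fault-free values for test 1 (x1=0, x2=1, x3=0, x4=1, x5=1): M0=1, M1=1, M2=1, M3=0, M4=1, M5=1, M6=1, M7=1, M8=0, M9=1, giving Y=1. Observed 0.
Test 1: faults giving observed 0 are {M0 stuck-at-0, M0 inverted output, M1 stuck-at-0, M1 inverted output, M2 stuck-at-0, M2 inverted output, M3 stuck-at-1, M3 inverted output, M4 stuck-at-0, M4 inverted output, M5 stuck-at-0, M5 inverted output, M6 stuck-at-0, M6 inverted output, M7 stuck-at-0, M7 inverted output, M9 stuck-at-0, M9 inverted output}.
Test 2 (x1=1, x2=1, x3=0, x4=1, x5=1): fault-free M0=1, M1=1, M2=0, M3=0, M4=1, M5=1, M6=0, M7=0, M8=0, M9=0 → 0; observed 1. Eliminates M0 stuck-at-0, M0 inverted output, M1 stuck-at-0, M1 inverted output, M2 stuck-at-0, M3 stuck-at-1, M3 inverted output, M4 stuck-at-0, M4 inverted output, M5 stuck-at-0, M5 inverted output, M6 stuck-at-0, M7 stuck-at-0, M9 stuck-at-0.
Test 3 (x1=0, x2=0, x3=0, x4=1, x5=1): fault-free M0=1, M1=1, M2=1, M3=1, M4=0, M5=0, M6=0, M7=0, M8=0, M9=0 → 0; observed 0. Eliminates M6 inverted output, M7 inverted output, M9 inverted output.
Only M2 inverted output is consistent with every test.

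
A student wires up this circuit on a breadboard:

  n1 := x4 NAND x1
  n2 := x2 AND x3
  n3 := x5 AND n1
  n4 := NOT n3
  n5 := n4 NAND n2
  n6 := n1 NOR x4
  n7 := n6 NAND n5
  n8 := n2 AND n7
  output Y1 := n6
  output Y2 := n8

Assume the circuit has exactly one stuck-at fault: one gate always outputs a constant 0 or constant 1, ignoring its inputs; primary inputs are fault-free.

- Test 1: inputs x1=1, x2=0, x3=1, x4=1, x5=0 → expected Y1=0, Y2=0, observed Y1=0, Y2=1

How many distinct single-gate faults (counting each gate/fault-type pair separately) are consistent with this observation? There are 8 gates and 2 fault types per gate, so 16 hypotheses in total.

Fault-free: n1=0, n2=0, n3=0, n4=1, n5=1, n6=0, n7=1, n8=0 → Y1=0, Y2=0. Observed Y1=0, Y2=1.
  n1: none of the 2 fault types match ✗
  n2: stuck-at-1 ✓; others ✗
  n3: none of the 2 fault types match ✗
  n4: none of the 2 fault types match ✗
  n5: none of the 2 fault types match ✗
  n6: none of the 2 fault types match ✗
  n7: none of the 2 fault types match ✗
  n8: stuck-at-1 ✓; others ✗
Consistent faults: {n2 stuck-at-1, n8 stuck-at-1} — 2 in all.

2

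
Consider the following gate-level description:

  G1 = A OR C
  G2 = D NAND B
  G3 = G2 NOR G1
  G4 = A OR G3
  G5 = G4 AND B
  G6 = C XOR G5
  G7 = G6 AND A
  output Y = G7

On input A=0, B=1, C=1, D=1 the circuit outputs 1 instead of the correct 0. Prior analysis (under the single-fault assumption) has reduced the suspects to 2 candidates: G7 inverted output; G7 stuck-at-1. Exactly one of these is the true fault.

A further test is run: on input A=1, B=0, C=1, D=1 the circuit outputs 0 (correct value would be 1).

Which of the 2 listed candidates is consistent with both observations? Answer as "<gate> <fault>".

Evaluate each candidate on input A=1, B=0, C=1, D=1:
  G7 inverted output: G1=1, G2=1, G3=0, G4=1, G5=0, G6=1, G7=0 [inverted output] → 0 — matches
  G7 stuck-at-1: G1=1, G2=1, G3=0, G4=1, G5=0, G6=1, G7=1 [stuck-at-1] → 1 — eliminated
Only G7 inverted output reproduces the observed 0.

G7 inverted output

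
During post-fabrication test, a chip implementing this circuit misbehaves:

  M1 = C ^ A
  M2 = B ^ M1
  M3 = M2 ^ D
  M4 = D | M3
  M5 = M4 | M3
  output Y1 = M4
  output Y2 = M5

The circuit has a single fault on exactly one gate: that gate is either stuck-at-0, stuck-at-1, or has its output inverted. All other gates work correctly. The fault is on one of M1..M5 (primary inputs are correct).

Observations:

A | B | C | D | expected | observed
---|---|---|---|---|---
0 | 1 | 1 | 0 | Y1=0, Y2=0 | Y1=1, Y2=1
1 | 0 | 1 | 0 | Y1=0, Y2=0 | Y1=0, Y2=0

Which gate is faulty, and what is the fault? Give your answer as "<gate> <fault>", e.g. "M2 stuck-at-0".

Fault-free values for test 1 (A=0, B=1, C=1, D=0): M1=1, M2=0, M3=0, M4=0, M5=0, giving Y1=0, Y2=0. Observed Y1=1, Y2=1.
Test 1: faults giving observed Y1=1, Y2=1 are {M1 stuck-at-0, M1 inverted output, M2 stuck-at-1, M2 inverted output, M3 stuck-at-1, M3 inverted output, M4 stuck-at-1, M4 inverted output}.
Test 2 (A=1, B=0, C=1, D=0): fault-free M1=0, M2=0, M3=0, M4=0, M5=0 → Y1=0, Y2=0; observed Y1=0, Y2=0. Eliminates M1 inverted output, M2 stuck-at-1, M2 inverted output, M3 stuck-at-1, M3 inverted output, M4 stuck-at-1, M4 inverted output.
Only M1 stuck-at-0 is consistent with every test.

M1 stuck-at-0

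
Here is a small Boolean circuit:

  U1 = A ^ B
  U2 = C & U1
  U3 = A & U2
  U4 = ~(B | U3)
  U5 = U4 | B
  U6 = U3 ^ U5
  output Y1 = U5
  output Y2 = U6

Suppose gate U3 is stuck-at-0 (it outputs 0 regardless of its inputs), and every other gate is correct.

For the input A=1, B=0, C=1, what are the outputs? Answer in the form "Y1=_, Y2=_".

Propagate with U3 forced: U1=1, U2=1, U3=0 [stuck-at-0], U4=1, U5=1, U6=1.
So the outputs are Y1=1, Y2=1. (Without the fault they would be Y1=0, Y2=1.)

Y1=1, Y2=1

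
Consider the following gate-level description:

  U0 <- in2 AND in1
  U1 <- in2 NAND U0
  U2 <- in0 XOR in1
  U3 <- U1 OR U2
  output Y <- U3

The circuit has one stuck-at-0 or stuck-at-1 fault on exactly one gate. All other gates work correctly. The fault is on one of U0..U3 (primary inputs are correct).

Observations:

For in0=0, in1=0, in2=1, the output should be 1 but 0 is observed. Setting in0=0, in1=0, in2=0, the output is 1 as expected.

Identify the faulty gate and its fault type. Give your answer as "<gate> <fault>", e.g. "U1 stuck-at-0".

Fault-free values for test 1 (in0=0, in1=0, in2=1): U0=0, U1=1, U2=0, U3=1, giving Y=1. Observed 0.
Test 1: faults giving observed 0 are {U0 stuck-at-1, U1 stuck-at-0, U3 stuck-at-0}.
Test 2 (in0=0, in1=0, in2=0): fault-free U0=0, U1=1, U2=0, U3=1 → 1; observed 1. Eliminates U1 stuck-at-0, U3 stuck-at-0.
Only U0 stuck-at-1 is consistent with every test.

U0 stuck-at-1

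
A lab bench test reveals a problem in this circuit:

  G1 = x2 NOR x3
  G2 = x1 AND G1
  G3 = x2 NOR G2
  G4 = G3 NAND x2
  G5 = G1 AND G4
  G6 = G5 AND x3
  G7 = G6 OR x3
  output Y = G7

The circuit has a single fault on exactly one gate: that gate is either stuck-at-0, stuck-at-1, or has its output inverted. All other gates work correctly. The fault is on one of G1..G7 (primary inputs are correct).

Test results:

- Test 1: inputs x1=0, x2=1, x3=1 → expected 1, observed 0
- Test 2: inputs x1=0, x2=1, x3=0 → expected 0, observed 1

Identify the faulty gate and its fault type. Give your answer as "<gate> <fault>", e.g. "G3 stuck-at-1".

G7 inverted output

Fault-free values for test 1 (x1=0, x2=1, x3=1): G1=0, G2=0, G3=0, G4=1, G5=0, G6=0, G7=1, giving Y=1. Observed 0.
Test 1: faults giving observed 0 are {G7 stuck-at-0, G7 inverted output}.
Test 2 (x1=0, x2=1, x3=0): fault-free G1=0, G2=0, G3=0, G4=1, G5=0, G6=0, G7=0 → 0; observed 1. Eliminates G7 stuck-at-0.
Only G7 inverted output is consistent with every test.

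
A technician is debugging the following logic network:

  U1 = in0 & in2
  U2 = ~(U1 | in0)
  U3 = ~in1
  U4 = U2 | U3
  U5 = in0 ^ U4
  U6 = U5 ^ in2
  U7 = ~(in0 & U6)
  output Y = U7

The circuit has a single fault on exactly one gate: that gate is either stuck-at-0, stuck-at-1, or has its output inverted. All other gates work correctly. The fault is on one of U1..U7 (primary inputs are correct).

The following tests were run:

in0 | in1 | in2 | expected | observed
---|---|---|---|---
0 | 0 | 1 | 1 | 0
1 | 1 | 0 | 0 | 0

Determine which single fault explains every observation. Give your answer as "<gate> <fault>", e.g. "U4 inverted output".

U7 stuck-at-0

Fault-free values for test 1 (in0=0, in1=0, in2=1): U1=0, U2=1, U3=1, U4=1, U5=1, U6=0, U7=1, giving Y=1. Observed 0.
Test 1: faults giving observed 0 are {U7 stuck-at-0, U7 inverted output}.
Test 2 (in0=1, in1=1, in2=0): fault-free U1=0, U2=0, U3=0, U4=0, U5=1, U6=1, U7=0 → 0; observed 0. Eliminates U7 inverted output.
Only U7 stuck-at-0 is consistent with every test.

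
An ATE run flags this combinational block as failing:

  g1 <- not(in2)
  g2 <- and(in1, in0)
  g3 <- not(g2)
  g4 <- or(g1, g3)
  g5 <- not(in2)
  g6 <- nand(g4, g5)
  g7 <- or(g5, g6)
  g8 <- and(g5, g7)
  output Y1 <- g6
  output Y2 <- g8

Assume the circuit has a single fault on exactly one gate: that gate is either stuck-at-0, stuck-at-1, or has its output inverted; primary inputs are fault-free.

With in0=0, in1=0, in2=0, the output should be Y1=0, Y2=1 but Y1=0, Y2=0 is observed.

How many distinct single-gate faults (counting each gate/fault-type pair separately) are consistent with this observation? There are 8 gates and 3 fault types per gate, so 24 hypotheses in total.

4

Fault-free: g1=1, g2=0, g3=1, g4=1, g5=1, g6=0, g7=1, g8=1 → Y1=0, Y2=1. Observed Y1=0, Y2=0.
  g1: none of the 3 fault types match ✗
  g2: none of the 3 fault types match ✗
  g3: none of the 3 fault types match ✗
  g4: none of the 3 fault types match ✗
  g5: none of the 3 fault types match ✗
  g6: none of the 3 fault types match ✗
  g7: stuck-at-0, inverted output ✓; others ✗
  g8: stuck-at-0, inverted output ✓; others ✗
Consistent faults: {g7 stuck-at-0, g7 inverted output, g8 stuck-at-0, g8 inverted output} — 4 in all.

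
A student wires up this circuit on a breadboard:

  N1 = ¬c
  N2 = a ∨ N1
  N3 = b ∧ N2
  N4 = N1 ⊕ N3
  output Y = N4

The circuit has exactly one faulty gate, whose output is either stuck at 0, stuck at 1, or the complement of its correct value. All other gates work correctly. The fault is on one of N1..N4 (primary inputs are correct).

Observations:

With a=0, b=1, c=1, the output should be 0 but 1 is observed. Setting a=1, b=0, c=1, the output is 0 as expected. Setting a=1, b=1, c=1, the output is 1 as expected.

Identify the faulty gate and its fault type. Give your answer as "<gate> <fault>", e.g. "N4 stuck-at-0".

N2 stuck-at-1

Fault-free values for test 1 (a=0, b=1, c=1): N1=0, N2=0, N3=0, N4=0, giving Y=0. Observed 1.
Test 1: faults giving observed 1 are {N2 stuck-at-1, N2 inverted output, N3 stuck-at-1, N3 inverted output, N4 stuck-at-1, N4 inverted output}.
Test 2 (a=1, b=0, c=1): fault-free N1=0, N2=1, N3=0, N4=0 → 0; observed 0. Eliminates N3 stuck-at-1, N3 inverted output, N4 stuck-at-1, N4 inverted output.
Test 3 (a=1, b=1, c=1): fault-free N1=0, N2=1, N3=1, N4=1 → 1; observed 1. Eliminates N2 inverted output.
Only N2 stuck-at-1 is consistent with every test.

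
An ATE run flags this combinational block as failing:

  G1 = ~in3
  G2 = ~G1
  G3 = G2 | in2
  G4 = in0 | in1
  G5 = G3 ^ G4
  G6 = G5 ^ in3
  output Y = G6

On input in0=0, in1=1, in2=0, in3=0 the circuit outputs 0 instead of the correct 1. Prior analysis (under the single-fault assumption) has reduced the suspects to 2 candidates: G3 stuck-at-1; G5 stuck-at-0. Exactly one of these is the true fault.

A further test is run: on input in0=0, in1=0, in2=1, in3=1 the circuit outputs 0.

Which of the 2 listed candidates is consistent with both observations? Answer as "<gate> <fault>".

Evaluate each candidate on input in0=0, in1=0, in2=1, in3=1:
  G3 stuck-at-1: G1=0, G2=1, G3=1 [stuck-at-1], G4=0, G5=1, G6=0 → 0 — matches
  G5 stuck-at-0: G1=0, G2=1, G3=1, G4=0, G5=0 [stuck-at-0], G6=1 → 1 — eliminated
Only G3 stuck-at-1 reproduces the observed 0.

G3 stuck-at-1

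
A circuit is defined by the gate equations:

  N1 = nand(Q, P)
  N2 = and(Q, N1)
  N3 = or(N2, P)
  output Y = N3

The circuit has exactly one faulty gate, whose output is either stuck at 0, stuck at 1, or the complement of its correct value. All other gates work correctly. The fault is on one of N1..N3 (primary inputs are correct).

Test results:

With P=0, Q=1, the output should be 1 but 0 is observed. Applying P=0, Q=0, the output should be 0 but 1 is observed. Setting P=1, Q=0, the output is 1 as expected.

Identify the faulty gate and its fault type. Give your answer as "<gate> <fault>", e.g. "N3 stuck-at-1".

Fault-free values for test 1 (P=0, Q=1): N1=1, N2=1, N3=1, giving Y=1. Observed 0.
Test 1: faults giving observed 0 are {N1 stuck-at-0, N1 inverted output, N2 stuck-at-0, N2 inverted output, N3 stuck-at-0, N3 inverted output}.
Test 2 (P=0, Q=0): fault-free N1=1, N2=0, N3=0 → 0; observed 1. Eliminates N1 stuck-at-0, N1 inverted output, N2 stuck-at-0, N3 stuck-at-0.
Test 3 (P=1, Q=0): fault-free N1=1, N2=0, N3=1 → 1; observed 1. Eliminates N3 inverted output.
Only N2 inverted output is consistent with every test.

N2 inverted output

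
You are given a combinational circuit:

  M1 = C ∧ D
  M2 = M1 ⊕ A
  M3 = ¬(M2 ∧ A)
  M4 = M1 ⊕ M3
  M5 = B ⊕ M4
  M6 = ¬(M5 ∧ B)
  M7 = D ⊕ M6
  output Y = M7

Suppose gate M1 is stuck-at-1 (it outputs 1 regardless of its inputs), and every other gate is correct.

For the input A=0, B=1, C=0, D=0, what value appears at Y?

0

Propagate with M1 forced: M1=1 [stuck-at-1], M2=1, M3=1, M4=0, M5=1, M6=0, M7=0.
So Y = 0. (Without the fault it would be 1.)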